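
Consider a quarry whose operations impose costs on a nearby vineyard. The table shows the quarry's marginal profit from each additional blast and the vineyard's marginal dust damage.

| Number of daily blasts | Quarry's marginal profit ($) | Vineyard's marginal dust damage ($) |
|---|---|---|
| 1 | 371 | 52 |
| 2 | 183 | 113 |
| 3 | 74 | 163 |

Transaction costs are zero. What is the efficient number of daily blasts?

2

Bargaining reaches the level where marginal profit last exceeds marginal dust damage.
That holds through level 2 (183 ≥ 113) but not at 3 (74 < 163).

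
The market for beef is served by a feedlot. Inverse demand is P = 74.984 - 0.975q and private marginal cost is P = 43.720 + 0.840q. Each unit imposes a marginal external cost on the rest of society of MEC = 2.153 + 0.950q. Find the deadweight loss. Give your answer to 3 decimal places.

Market equilibrium (private): 43.720 + 0.840q = 74.984 - 0.975q → q_m = 17.2253.
Social marginal cost = private MC + MEC = 45.873 + 1.790q.
Set SMC = demand: 45.873 + 1.790q = 74.984 - 0.975q → q* = 10.5284.
The welfare-loss triangle has base |q_m − q*| and height MEC(q_m) (the vertical gap between SMC and demand is zero at q* and MEC at q_m).
DWL = ½ × 6.6969 × 18.5171 = 62.0036.

DWL = 62.004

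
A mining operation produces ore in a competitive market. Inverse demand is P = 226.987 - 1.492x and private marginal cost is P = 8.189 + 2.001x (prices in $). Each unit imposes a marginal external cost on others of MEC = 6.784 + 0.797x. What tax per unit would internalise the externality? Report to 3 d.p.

Social marginal cost = private MC + MEC = 14.973 + 2.798x.
Set SMC = demand: 14.973 + 2.798x = 226.987 - 1.492x → x* = 49.4205.
The Pigouvian tax equals MEC at x*: 6.784 + 0.797×49.4205 = 46.1721.

tax = $46.172 per unit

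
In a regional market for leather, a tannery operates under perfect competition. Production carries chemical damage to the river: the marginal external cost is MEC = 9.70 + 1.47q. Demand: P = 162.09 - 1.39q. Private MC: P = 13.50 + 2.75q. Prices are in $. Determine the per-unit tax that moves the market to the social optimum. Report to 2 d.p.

tax = $46.09 per unit

Social marginal cost = private MC + MEC = 23.20 + 4.22q.
Set SMC = demand: 23.20 + 4.22q = 162.09 - 1.39q → q* = 24.7576.
The Pigouvian tax equals MEC at q*: 9.70 + 1.47×24.7576 = 46.0937.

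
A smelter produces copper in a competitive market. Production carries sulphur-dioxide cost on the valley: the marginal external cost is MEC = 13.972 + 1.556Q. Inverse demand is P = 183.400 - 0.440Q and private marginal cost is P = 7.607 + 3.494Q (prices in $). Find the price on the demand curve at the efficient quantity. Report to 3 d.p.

Social marginal cost = private MC + MEC = 21.579 + 5.050Q.
Set SMC = demand: 21.579 + 5.050Q = 183.400 - 0.440Q → Q* = 29.4756.
Consumer price on the demand curve at Q*: 183.400 − 0.440×29.4756 = 170.4307.

P = $170.431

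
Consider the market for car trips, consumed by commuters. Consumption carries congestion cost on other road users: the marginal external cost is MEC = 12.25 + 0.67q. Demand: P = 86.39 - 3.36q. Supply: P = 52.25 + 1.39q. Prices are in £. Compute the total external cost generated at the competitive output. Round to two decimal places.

Market equilibrium (private): 52.25 + 1.39q = 86.39 - 3.36q → q_m = 7.1874.
Total external cost = ∫₀^{q_m} (12.25 + 0.67q) dq = 12.25×7.1874 + ½×0.67×7.1874² = 105.3513.

£105.35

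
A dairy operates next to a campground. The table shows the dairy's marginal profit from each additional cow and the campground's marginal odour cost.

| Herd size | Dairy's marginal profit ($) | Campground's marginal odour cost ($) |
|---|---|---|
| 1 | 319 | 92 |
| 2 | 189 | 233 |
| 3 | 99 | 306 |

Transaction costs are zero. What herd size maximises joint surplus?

1

Bargaining reaches the level where marginal profit last exceeds marginal odour cost.
That holds through level 1 (319 ≥ 92) but not at 2 (189 < 233).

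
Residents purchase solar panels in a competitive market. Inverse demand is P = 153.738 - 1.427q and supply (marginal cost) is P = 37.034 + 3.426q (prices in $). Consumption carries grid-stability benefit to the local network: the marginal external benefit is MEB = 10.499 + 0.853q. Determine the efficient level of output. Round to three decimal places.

q* = 31.801

Social marginal benefit = demand + MEB = 164.237 - 0.574q.
Set SMB = MC: 164.237 - 0.574q = 37.034 + 3.426q → q* = 31.8008.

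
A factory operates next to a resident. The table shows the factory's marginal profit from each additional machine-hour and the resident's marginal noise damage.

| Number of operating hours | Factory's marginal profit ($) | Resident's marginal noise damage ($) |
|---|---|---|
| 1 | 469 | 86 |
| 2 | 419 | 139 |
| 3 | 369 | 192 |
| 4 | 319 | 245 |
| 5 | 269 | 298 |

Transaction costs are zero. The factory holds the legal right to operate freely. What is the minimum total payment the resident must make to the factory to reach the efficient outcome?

Left alone the factory would choose level 5 (marginal profit stays positive).
Efficient level: k* = 4 (marginal profit ≥ marginal noise damage through 4).
The resident must at least cover the factory's forgone profit from cutting 5→4: 269 = 269.

$269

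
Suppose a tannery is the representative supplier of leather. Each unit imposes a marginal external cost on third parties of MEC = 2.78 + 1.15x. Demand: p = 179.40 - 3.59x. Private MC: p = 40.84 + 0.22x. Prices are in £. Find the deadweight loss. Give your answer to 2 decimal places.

DWL = £200.54

Market equilibrium (private): 40.84 + 0.22x = 179.40 - 3.59x → x_m = 36.3675.
Social marginal cost = private MC + MEC = 43.62 + 1.37x.
Set SMC = demand: 43.62 + 1.37x = 179.40 - 3.59x → x* = 27.3750.
The loss is the area between SMC and demand from x* to x_m; with linear curves that's a triangle of height MEC(x_m).
DWL = ½ × 8.9925 × 44.6026 = 200.5444.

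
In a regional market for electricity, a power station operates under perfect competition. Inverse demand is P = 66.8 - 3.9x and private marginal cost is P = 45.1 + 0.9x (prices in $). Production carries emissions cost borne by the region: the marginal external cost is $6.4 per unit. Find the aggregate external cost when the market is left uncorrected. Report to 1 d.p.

$28.9

Market equilibrium (private): 45.1 + 0.9x = 66.8 - 3.9x → x_m = 4.5208.
Total external cost = MEC × x_m = 6.4 × 4.5208 = 28.9331.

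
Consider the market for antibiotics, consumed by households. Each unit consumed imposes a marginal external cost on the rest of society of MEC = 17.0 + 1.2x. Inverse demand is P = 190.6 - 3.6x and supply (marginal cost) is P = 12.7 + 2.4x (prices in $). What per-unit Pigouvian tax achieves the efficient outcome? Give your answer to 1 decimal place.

tax = $43.8 per unit

Social marginal benefit = demand − MEC = 173.6 - 4.8x.
Set SMB = MC: 173.6 - 4.8x = 12.7 + 2.4x → x* = 22.3472.
The Pigouvian tax equals MEC at x*: 17.0 + 1.2×22.3472 = 43.8166.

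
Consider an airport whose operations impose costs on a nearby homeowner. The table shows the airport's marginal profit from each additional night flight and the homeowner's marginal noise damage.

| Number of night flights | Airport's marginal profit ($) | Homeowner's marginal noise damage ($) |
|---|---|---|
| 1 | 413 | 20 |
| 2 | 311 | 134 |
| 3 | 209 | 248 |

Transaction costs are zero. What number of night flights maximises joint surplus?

2

Bargaining reaches the level where marginal profit last exceeds marginal noise damage.
That holds through level 2 (311 ≥ 134) but not at 3 (209 < 248).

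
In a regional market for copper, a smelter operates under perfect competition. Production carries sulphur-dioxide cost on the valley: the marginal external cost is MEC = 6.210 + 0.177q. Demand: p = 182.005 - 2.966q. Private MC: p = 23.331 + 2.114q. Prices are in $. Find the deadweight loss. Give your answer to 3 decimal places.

DWL = $13.106

Market equilibrium (private): 23.331 + 2.114q = 182.005 - 2.966q → q_m = 31.2350.
Social marginal cost = private MC + MEC = 29.541 + 2.291q.
Set SMC = demand: 29.541 + 2.291q = 182.005 - 2.966q → q* = 29.0021.
The loss is the area between SMC and demand from q* to q_m; with linear curves that's a triangle of height MEC(q_m).
DWL = ½ × 2.2329 × 11.7386 = 13.1056.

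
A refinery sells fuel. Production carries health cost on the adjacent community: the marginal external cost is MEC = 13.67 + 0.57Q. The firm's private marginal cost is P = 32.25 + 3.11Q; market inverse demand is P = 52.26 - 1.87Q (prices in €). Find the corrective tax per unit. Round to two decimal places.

tax = €14.32 per unit

Social marginal cost = private MC + MEC = 45.92 + 3.68Q.
Set SMC = demand: 45.92 + 3.68Q = 52.26 - 1.87Q → Q* = 1.1423.
The Pigouvian tax equals MEC at Q*: 13.67 + 0.57×1.1423 = 14.3211.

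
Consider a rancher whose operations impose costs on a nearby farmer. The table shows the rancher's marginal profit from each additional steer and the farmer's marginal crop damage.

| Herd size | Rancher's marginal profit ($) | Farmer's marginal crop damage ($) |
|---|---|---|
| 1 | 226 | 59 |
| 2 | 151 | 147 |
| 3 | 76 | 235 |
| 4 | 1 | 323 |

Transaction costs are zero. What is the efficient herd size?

Bargaining reaches the level where marginal profit last exceeds marginal crop damage.
That holds through level 2 (151 ≥ 147) but not at 3 (76 < 235).

2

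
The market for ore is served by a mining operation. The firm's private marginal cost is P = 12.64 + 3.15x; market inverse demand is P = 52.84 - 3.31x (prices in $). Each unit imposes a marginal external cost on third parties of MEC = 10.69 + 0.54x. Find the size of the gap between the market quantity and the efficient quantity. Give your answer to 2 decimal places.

2.01 units

Market equilibrium (private): 12.64 + 3.15x = 52.84 - 3.31x → x_m = 6.2229.
Social marginal cost = private MC + MEC = 23.33 + 3.69x.
Set SMC = demand: 23.33 + 3.69x = 52.84 - 3.31x → x* = 4.2157.
Gap = |6.2229 − 4.2157| = 2.0072.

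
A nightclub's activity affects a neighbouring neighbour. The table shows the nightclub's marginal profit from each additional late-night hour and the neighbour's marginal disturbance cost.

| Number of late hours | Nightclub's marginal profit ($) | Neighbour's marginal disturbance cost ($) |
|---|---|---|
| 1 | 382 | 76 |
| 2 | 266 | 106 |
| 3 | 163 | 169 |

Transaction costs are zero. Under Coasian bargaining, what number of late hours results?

Bargaining reaches the level where marginal profit last exceeds marginal disturbance cost.
That holds through level 2 (266 ≥ 106) but not at 3 (163 < 169).

2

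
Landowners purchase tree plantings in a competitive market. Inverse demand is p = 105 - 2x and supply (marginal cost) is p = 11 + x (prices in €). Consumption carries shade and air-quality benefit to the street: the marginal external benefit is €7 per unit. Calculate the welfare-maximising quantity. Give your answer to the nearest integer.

Social marginal benefit = demand + MEB = 112 - 2x.
Set SMB = MC: 112 - 2x = 11 + x → x* = 33.6667.

x* = 34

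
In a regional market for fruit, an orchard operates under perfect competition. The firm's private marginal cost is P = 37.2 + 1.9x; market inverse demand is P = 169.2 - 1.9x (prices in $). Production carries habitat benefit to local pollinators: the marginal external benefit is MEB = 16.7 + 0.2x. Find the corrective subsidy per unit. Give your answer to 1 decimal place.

Social marginal cost = private MC − MEB = 20.5 + 1.7x.
Set SMC = demand: 20.5 + 1.7x = 169.2 - 1.9x → x* = 41.3056.
The Pigouvian subsidy equals MEB at x*: 16.7 + 0.2×41.3056 = 24.9611.

subsidy = $25.0 per unit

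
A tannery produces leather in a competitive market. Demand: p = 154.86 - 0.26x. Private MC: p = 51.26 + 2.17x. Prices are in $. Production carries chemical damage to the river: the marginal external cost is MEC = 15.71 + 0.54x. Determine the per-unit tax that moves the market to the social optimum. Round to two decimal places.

Social marginal cost = private MC + MEC = 66.97 + 2.71x.
Set SMC = demand: 66.97 + 2.71x = 154.86 - 0.26x → x* = 29.5926.
The Pigouvian tax equals MEC at x*: 15.71 + 0.54×29.5926 = 31.6900.

tax = $31.69 per unit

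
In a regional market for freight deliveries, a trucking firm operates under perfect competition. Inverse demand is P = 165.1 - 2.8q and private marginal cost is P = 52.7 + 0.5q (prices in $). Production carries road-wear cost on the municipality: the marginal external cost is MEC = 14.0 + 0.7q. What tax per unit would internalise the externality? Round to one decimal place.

tax = $31.2 per unit

Social marginal cost = private MC + MEC = 66.7 + 1.2q.
Set SMC = demand: 66.7 + 1.2q = 165.1 - 2.8q → q* = 24.6000.
The Pigouvian tax equals MEC at q*: 14.0 + 0.7×24.6000 = 31.2200.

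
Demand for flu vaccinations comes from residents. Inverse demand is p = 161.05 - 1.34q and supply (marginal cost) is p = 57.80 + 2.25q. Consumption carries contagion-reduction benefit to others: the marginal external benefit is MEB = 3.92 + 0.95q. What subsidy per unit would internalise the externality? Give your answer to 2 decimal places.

subsidy = 42.48 per unit

Social marginal benefit = demand + MEB = 164.97 - 0.39q.
Set SMB = MC: 164.97 - 0.39q = 57.80 + 2.25q → q* = 40.5947.
The Pigouvian subsidy equals MEB at q*: 3.92 + 0.95×40.5947 = 42.4850.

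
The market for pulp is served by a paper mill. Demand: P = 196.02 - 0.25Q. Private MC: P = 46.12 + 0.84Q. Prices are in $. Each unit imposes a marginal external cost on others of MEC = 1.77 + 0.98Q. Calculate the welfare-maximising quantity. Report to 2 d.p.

Social marginal cost = private MC + MEC = 47.89 + 1.82Q.
Set SMC = demand: 47.89 + 1.82Q = 196.02 - 0.25Q → Q* = 71.5604.

Q* = 71.56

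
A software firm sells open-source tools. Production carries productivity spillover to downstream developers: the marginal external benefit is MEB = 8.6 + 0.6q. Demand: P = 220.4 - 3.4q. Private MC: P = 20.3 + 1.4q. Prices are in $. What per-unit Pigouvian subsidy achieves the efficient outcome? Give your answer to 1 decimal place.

subsidy = $38.4 per unit

Social marginal cost = private MC − MEB = 11.7 + 0.8q.
Set SMC = demand: 11.7 + 0.8q = 220.4 - 3.4q → q* = 49.6905.
The Pigouvian subsidy equals MEB at q*: 8.6 + 0.6×49.6905 = 38.4143.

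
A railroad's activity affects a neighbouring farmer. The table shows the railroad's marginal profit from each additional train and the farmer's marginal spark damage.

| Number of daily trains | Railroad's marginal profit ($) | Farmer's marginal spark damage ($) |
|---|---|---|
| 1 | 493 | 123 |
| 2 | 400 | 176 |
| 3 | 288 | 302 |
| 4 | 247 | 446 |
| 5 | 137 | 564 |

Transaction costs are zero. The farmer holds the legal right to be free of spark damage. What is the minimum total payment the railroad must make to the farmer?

Efficient level: marginal profit ≥ marginal spark damage through level 2, so k* = 2.
With the farmer holding the right, the railroad must at least compensate total damage at k*: 123 + 176 = 299.

$299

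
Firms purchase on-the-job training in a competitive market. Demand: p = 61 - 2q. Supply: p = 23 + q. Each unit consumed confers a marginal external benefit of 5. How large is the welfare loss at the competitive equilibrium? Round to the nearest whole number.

DWL = 4

Market equilibrium (private): 23 + q = 61 - 2q → q_m = 12.6667.
Social marginal benefit = demand + MEB = 66 - 2q.
Set SMB = MC: 66 - 2q = 23 + q → q* = 14.3333.
Between q* and q_m the wedge SMB − MC runs linearly from 0 to MEB(q_m), so the loss is a triangle.
DWL = ½ × 1.6666 × 5.0000 = 4.1665.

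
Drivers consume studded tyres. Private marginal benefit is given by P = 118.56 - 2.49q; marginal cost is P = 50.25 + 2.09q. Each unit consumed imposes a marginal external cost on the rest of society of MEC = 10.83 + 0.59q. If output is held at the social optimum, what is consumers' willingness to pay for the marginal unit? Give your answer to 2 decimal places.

P = 90.88

Social marginal benefit = demand − MEC = 107.73 - 3.08q.
Set SMB = MC: 107.73 - 3.08q = 50.25 + 2.09q → q* = 11.1180.
Consumer price on the demand curve at q*: 118.56 − 2.49×11.1180 = 90.8762.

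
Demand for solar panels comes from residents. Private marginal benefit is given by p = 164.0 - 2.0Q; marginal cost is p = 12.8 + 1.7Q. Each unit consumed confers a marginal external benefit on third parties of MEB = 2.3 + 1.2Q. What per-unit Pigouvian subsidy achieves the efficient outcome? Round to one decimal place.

Social marginal benefit = demand + MEB = 166.3 - 0.8Q.
Set SMB = MC: 166.3 - 0.8Q = 12.8 + 1.7Q → Q* = 61.4000.
The Pigouvian subsidy equals MEB at Q*: 2.3 + 1.2×61.4000 = 75.9800.

subsidy = 76.0 per unit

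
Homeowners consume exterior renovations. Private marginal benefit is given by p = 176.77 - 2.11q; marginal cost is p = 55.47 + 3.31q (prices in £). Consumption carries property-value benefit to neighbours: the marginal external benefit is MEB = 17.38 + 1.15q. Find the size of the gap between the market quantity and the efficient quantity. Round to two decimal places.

Market equilibrium (private): 55.47 + 3.31q = 176.77 - 2.11q → q_m = 22.3801.
Social marginal benefit = demand + MEB = 194.15 - 0.96q.
Set SMB = MC: 194.15 - 0.96q = 55.47 + 3.31q → q* = 32.4778.
Gap = |22.3801 − 32.4778| = 10.0977.

10.10 units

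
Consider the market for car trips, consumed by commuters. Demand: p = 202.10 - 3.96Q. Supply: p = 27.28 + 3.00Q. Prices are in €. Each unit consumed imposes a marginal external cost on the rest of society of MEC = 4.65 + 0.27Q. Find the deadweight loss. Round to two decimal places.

DWL = €9.04

Market equilibrium (private): 27.28 + 3.00Q = 202.10 - 3.96Q → Q_m = 25.1178.
Social marginal benefit = demand − MEC = 197.45 - 4.23Q.
Set SMB = MC: 197.45 - 4.23Q = 27.28 + 3.00Q → Q* = 23.5367.
Height of the DWL triangle at Q_m is MC(Q_m) − SMB(Q_m) = MEC(Q_m) = 11.4318.
DWL = ½ × 1.5811 × 11.4318 = 9.0374.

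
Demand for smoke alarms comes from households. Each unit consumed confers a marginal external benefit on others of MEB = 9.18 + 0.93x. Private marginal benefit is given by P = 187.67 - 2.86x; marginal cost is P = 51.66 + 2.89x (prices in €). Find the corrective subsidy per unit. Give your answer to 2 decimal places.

Social marginal benefit = demand + MEB = 196.85 - 1.93x.
Set SMB = MC: 196.85 - 1.93x = 51.66 + 2.89x → x* = 30.1224.
The Pigouvian subsidy equals MEB at x*: 9.18 + 0.93×30.1224 = 37.1938.

subsidy = €37.19 per unit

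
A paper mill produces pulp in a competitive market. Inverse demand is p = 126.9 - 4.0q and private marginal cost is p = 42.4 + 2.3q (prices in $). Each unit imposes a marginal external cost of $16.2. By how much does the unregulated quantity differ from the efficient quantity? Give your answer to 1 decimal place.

Market equilibrium (private): 42.4 + 2.3q = 126.9 - 4.0q → q_m = 13.4127.
Social marginal cost = private MC + MEC = 58.6 + 2.3q.
Set SMC = demand: 58.6 + 2.3q = 126.9 - 4.0q → q* = 10.8413.
Gap = |13.4127 − 10.8413| = 2.5714.

2.6 units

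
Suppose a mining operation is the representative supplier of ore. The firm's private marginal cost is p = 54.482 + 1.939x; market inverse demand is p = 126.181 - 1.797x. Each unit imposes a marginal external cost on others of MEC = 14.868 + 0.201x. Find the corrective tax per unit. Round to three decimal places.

tax = 17.769 per unit

Social marginal cost = private MC + MEC = 69.350 + 2.140x.
Set SMC = demand: 69.350 + 2.140x = 126.181 - 1.797x → x* = 14.4351.
The Pigouvian tax equals MEC at x*: 14.868 + 0.201×14.4351 = 17.7695.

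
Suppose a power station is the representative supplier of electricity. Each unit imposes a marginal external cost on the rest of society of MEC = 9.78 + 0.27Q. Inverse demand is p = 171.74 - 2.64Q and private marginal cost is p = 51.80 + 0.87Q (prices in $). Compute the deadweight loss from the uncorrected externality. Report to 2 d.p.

DWL = $47.78

Market equilibrium (private): 51.80 + 0.87Q = 171.74 - 2.64Q → Q_m = 34.1709.
Social marginal cost = private MC + MEC = 61.58 + 1.14Q.
Set SMC = demand: 61.58 + 1.14Q = 171.74 - 2.64Q → Q* = 29.1429.
Height of the DWL triangle at Q_m is SMC(Q_m) − demand(Q_m) = MEC(Q_m) = 19.0062.
DWL = ½ × 5.0280 × 19.0062 = 47.7816.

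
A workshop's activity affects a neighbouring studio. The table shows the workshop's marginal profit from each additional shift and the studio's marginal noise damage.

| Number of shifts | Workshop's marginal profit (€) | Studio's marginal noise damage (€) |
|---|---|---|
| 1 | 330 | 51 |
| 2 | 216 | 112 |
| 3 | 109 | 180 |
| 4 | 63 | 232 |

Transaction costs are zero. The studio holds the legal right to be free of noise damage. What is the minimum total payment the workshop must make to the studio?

€163

Efficient level: marginal profit ≥ marginal noise damage through level 2, so k* = 2.
With the studio holding the right, the workshop must at least compensate total damage at k*: 51 + 112 = 163.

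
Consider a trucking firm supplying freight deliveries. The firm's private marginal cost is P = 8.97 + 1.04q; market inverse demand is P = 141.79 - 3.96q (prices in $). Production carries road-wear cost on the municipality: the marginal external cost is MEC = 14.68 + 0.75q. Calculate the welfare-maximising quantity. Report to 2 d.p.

q* = 20.55

Social marginal cost = private MC + MEC = 23.65 + 1.79q.
Set SMC = demand: 23.65 + 1.79q = 141.79 - 3.96q → q* = 20.5461.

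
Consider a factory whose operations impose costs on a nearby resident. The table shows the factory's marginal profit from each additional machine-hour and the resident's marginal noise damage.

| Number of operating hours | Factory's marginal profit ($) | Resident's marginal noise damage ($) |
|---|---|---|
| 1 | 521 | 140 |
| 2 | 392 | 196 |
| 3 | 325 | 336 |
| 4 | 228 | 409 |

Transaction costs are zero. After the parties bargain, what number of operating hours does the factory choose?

2

Bargaining reaches the level where marginal profit last exceeds marginal noise damage.
That holds through level 2 (392 ≥ 196) but not at 3 (325 < 336).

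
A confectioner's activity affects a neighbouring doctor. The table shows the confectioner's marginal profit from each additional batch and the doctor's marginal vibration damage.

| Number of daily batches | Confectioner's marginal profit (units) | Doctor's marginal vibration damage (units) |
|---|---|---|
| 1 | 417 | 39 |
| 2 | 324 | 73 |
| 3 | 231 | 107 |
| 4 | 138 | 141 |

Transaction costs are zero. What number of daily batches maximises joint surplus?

Bargaining reaches the level where marginal profit last exceeds marginal vibration damage.
That holds through level 3 (231 ≥ 107) but not at 4 (138 < 141).

3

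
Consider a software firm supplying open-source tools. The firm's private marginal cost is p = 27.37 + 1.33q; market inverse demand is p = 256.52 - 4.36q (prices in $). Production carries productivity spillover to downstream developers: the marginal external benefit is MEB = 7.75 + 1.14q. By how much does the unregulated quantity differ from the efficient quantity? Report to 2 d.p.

Market equilibrium (private): 27.37 + 1.33q = 256.52 - 4.36q → q_m = 40.2724.
Social marginal cost = private MC − MEB = 19.62 + 0.19q.
Set SMC = demand: 19.62 + 0.19q = 256.52 - 4.36q → q* = 52.0659.
Gap = |40.2724 − 52.0659| = 11.7935.

11.79 units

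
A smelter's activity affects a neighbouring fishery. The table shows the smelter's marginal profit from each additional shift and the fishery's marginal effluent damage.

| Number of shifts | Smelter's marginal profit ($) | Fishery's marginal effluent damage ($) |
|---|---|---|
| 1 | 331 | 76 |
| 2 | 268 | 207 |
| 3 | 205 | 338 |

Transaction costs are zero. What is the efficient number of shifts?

Bargaining reaches the level where marginal profit last exceeds marginal effluent damage.
That holds through level 2 (268 ≥ 207) but not at 3 (205 < 338).

2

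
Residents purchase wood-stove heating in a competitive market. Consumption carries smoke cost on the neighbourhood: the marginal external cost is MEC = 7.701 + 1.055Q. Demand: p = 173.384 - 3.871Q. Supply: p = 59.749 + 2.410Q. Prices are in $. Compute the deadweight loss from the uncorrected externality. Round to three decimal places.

DWL = $48.909

Market equilibrium (private): 59.749 + 2.410Q = 173.384 - 3.871Q → Q_m = 18.0919.
Social marginal benefit = demand − MEC = 165.683 - 4.926Q.
Set SMB = MC: 165.683 - 4.926Q = 59.749 + 2.410Q → Q* = 14.4403.
Height of the DWL triangle at Q_m is MC(Q_m) − SMB(Q_m) = MEC(Q_m) = 26.7879.
DWL = ½ × 3.6516 × 26.7879 = 48.9093.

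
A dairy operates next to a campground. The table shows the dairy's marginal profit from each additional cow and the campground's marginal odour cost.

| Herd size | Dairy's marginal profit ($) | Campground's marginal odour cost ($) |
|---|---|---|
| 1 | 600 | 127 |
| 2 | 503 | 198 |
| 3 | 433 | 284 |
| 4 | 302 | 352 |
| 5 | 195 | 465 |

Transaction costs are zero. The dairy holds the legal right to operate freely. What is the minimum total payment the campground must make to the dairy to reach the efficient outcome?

$497

Left alone the dairy would choose level 5 (marginal profit stays positive).
Efficient level: k* = 3 (marginal profit ≥ marginal odour cost through 3).
The campground must at least cover the dairy's forgone profit from cutting 5→3: 302 + 195 = 497.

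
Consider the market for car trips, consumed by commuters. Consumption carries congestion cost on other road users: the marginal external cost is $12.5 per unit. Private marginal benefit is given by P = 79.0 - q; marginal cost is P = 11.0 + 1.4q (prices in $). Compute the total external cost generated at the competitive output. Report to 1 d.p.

Market equilibrium (private): 11.0 + 1.4q = 79.0 - q → q_m = 28.3333.
Total external cost = MEC × q_m = 12.5 × 28.3333 = 354.1663.

$354.2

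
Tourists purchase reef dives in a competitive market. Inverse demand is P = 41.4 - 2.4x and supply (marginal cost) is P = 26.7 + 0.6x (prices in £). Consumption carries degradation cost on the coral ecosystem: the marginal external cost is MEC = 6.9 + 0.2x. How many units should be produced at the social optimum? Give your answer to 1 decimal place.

Social marginal benefit = demand − MEC = 34.5 - 2.6x.
Set SMB = MC: 34.5 - 2.6x = 26.7 + 0.6x → x* = 2.4375.

x* = 2.4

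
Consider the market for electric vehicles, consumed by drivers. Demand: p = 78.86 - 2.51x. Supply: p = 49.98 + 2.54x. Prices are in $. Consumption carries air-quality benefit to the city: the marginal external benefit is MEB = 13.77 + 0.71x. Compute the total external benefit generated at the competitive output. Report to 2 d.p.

$90.36

Market equilibrium (private): 49.98 + 2.54x = 78.86 - 2.51x → x_m = 5.7188.
Total external benefit = ∫₀^{x_m} (13.77 + 0.71x) dx = 13.77×5.7188 + ½×0.71×5.7188² = 90.3580.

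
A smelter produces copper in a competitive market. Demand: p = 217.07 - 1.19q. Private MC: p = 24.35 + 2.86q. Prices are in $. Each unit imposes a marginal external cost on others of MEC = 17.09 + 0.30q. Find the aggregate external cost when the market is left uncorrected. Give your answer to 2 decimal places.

$1152.88

Market equilibrium (private): 24.35 + 2.86q = 217.07 - 1.19q → q_m = 47.5852.
Total external cost = ∫₀^{q_m} (17.09 + 0.30q) dq = 17.09×47.5852 + ½×0.30×47.5852² = 1152.8838.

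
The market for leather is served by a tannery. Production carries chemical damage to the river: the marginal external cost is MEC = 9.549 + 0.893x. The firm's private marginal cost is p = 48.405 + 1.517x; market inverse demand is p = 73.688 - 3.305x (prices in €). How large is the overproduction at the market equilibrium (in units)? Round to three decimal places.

Market equilibrium (private): 48.405 + 1.517x = 73.688 - 3.305x → x_m = 5.2433.
Social marginal cost = private MC + MEC = 57.954 + 2.410x.
Set SMC = demand: 57.954 + 2.410x = 73.688 - 3.305x → x* = 2.7531.
Gap = |5.2433 − 2.7531| = 2.4902.

2.490 units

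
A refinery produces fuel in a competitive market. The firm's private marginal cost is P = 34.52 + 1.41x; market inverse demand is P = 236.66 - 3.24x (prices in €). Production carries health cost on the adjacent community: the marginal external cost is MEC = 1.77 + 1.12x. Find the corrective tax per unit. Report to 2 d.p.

Social marginal cost = private MC + MEC = 36.29 + 2.53x.
Set SMC = demand: 36.29 + 2.53x = 236.66 - 3.24x → x* = 34.7262.
The Pigouvian tax equals MEC at x*: 1.77 + 1.12×34.7262 = 40.6633.

tax = €40.66 per unit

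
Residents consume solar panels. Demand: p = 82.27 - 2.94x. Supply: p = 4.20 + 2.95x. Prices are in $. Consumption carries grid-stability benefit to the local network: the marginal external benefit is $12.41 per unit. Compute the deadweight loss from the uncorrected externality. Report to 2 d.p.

DWL = $13.07

Market equilibrium (private): 4.20 + 2.95x = 82.27 - 2.94x → x_m = 13.2547.
Social marginal benefit = demand + MEB = 94.68 - 2.94x.
Set SMB = MC: 94.68 - 2.94x = 4.20 + 2.95x → x* = 15.3616.
The welfare-loss triangle has base |x_m − x*| and height MEB(x_m) (the vertical gap between SMB and MC is zero at x* and MEB at x_m).
DWL = ½ × 2.1069 × 12.4100 = 13.0733.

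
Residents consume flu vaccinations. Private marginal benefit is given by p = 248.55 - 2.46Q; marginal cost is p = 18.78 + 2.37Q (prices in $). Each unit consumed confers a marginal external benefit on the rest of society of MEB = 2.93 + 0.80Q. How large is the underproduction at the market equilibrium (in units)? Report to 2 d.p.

Market equilibrium (private): 18.78 + 2.37Q = 248.55 - 2.46Q → Q_m = 47.5714.
Social marginal benefit = demand + MEB = 251.48 - 1.66Q.
Set SMB = MC: 251.48 - 1.66Q = 18.78 + 2.37Q → Q* = 57.7419.
Gap = |47.5714 − 57.7419| = 10.1705.

10.17 units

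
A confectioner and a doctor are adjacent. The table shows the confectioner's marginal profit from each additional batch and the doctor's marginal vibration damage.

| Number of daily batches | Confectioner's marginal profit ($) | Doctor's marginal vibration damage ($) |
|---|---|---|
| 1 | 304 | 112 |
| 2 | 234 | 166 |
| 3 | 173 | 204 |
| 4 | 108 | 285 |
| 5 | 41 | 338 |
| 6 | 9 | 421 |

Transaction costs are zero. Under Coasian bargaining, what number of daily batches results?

Bargaining reaches the level where marginal profit last exceeds marginal vibration damage.
That holds through level 2 (234 ≥ 166) but not at 3 (173 < 204).

2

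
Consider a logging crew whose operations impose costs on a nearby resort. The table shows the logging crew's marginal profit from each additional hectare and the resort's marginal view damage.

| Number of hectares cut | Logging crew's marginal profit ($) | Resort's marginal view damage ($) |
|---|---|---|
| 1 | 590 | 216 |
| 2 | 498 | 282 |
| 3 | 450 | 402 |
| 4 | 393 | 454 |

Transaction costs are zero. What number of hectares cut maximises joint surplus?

Bargaining reaches the level where marginal profit last exceeds marginal view damage.
That holds through level 3 (450 ≥ 402) but not at 4 (393 < 454).

3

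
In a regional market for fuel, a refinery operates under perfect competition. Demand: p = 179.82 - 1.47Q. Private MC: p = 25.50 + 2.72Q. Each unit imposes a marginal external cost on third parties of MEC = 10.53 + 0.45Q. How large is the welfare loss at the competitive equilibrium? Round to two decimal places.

Market equilibrium (private): 25.50 + 2.72Q = 179.82 - 1.47Q → Q_m = 36.8305.
Social marginal cost = private MC + MEC = 36.03 + 3.17Q.
Set SMC = demand: 36.03 + 3.17Q = 179.82 - 1.47Q → Q* = 30.9892.
The welfare-loss triangle has base |Q_m − Q*| and height MEC(Q_m) (the vertical gap between SMC and demand is zero at Q* and MEC at Q_m).
DWL = ½ × 5.8413 × 27.1037 = 79.1604.

DWL = 79.16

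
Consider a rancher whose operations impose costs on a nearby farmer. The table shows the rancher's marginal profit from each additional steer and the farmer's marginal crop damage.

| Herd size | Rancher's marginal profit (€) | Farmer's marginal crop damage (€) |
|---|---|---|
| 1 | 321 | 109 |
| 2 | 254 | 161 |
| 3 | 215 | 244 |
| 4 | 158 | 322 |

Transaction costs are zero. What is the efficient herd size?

2

Bargaining reaches the level where marginal profit last exceeds marginal crop damage.
That holds through level 2 (254 ≥ 161) but not at 3 (215 < 244).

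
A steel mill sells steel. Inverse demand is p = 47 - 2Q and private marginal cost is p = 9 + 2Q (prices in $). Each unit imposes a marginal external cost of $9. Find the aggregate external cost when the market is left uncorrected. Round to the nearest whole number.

$86

Market equilibrium (private): 9 + 2Q = 47 - 2Q → Q_m = 9.5000.
Total external cost = MEC × Q_m = 9 × 9.5000 = 85.5000.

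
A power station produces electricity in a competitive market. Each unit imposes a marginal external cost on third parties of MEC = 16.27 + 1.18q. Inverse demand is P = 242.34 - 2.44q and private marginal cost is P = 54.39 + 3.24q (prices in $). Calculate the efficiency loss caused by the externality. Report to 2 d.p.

DWL = $223.02

Market equilibrium (private): 54.39 + 3.24q = 242.34 - 2.44q → q_m = 33.0898.
Social marginal cost = private MC + MEC = 70.66 + 4.42q.
Set SMC = demand: 70.66 + 4.42q = 242.34 - 2.44q → q* = 25.0262.
Height of the DWL triangle at q_m is SMC(q_m) − demand(q_m) = MEC(q_m) = 55.3160.
DWL = ½ × 8.0636 × 55.3160 = 223.0230.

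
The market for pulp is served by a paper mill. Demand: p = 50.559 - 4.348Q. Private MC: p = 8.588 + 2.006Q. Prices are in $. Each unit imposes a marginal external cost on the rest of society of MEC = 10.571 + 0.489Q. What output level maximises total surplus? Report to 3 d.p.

Social marginal cost = private MC + MEC = 19.159 + 2.495Q.
Set SMC = demand: 19.159 + 2.495Q = 50.559 - 4.348Q → Q* = 4.5886.

Q* = 4.589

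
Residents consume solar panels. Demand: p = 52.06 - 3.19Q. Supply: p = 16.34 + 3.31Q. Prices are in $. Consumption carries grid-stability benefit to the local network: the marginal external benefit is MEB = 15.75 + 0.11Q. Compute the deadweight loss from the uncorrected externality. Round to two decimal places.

Market equilibrium (private): 16.34 + 3.31Q = 52.06 - 3.19Q → Q_m = 5.4954.
Social marginal benefit = demand + MEB = 67.81 - 3.08Q.
Set SMB = MC: 67.81 - 3.08Q = 16.34 + 3.31Q → Q* = 8.0548.
The loss is the area between SMB and MC from Q* to Q_m; with linear curves that's a triangle of height MEB(Q_m).
DWL = ½ × 2.5594 × 16.3545 = 20.9289.

DWL = $20.93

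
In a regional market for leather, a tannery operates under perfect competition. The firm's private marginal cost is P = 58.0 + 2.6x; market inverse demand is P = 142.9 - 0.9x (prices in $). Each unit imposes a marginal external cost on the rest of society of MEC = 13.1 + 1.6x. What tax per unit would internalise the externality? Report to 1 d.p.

tax = $35.6 per unit

Social marginal cost = private MC + MEC = 71.1 + 4.2x.
Set SMC = demand: 71.1 + 4.2x = 142.9 - 0.9x → x* = 14.0784.
The Pigouvian tax equals MEC at x*: 13.1 + 1.6×14.0784 = 35.6254.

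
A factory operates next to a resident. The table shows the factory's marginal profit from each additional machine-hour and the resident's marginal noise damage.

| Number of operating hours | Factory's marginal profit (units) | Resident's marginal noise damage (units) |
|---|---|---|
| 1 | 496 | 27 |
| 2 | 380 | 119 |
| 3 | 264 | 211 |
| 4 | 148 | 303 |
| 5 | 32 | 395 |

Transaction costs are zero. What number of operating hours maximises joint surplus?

3

Bargaining reaches the level where marginal profit last exceeds marginal noise damage.
That holds through level 3 (264 ≥ 211) but not at 4 (148 < 303).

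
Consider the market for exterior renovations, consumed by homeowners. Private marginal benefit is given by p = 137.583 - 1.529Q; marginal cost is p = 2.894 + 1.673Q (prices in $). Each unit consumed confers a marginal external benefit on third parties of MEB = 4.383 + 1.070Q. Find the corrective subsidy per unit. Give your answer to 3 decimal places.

Social marginal benefit = demand + MEB = 141.966 - 0.459Q.
Set SMB = MC: 141.966 - 0.459Q = 2.894 + 1.673Q → Q* = 65.2308.
The Pigouvian subsidy equals MEB at Q*: 4.383 + 1.070×65.2308 = 74.1800.

subsidy = $74.180 per unit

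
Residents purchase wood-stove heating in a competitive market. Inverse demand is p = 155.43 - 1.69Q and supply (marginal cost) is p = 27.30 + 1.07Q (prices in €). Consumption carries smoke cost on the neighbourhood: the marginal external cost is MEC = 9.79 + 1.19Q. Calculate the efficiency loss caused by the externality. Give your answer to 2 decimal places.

Market equilibrium (private): 27.30 + 1.07Q = 155.43 - 1.69Q → Q_m = 46.4239.
Social marginal benefit = demand − MEC = 145.64 - 2.88Q.
Set SMB = MC: 145.64 - 2.88Q = 27.30 + 1.07Q → Q* = 29.9595.
Height of the DWL triangle at Q_m is MC(Q_m) − SMB(Q_m) = MEC(Q_m) = 65.0345.
DWL = ½ × 16.4644 × 65.0345 = 535.3770.

DWL = €535.38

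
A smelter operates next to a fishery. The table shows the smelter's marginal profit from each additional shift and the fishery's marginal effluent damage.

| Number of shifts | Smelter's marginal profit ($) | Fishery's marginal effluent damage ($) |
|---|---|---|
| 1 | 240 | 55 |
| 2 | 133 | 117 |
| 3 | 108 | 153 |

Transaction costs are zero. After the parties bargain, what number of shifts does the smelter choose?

Bargaining reaches the level where marginal profit last exceeds marginal effluent damage.
That holds through level 2 (133 ≥ 117) but not at 3 (108 < 153).

2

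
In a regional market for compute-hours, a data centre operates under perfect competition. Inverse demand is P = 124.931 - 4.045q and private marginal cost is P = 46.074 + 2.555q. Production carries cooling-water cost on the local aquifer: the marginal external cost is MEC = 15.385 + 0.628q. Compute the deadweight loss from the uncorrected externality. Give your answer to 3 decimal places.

Market equilibrium (private): 46.074 + 2.555q = 124.931 - 4.045q → q_m = 11.9480.
Social marginal cost = private MC + MEC = 61.459 + 3.183q.
Set SMC = demand: 61.459 + 3.183q = 124.931 - 4.045q → q* = 8.7814.
Height of the DWL triangle at q_m is SMC(q_m) − demand(q_m) = MEC(q_m) = 22.8884.
DWL = ½ × 3.1666 × 22.8884 = 36.2392.

DWL = 36.239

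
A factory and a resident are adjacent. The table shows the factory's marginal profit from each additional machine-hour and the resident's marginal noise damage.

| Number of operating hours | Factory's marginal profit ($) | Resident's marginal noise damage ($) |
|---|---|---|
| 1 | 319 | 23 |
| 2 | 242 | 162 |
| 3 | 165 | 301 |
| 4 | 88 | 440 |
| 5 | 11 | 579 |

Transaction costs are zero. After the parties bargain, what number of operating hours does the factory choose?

Bargaining reaches the level where marginal profit last exceeds marginal noise damage.
That holds through level 2 (242 ≥ 162) but not at 3 (165 < 301).

2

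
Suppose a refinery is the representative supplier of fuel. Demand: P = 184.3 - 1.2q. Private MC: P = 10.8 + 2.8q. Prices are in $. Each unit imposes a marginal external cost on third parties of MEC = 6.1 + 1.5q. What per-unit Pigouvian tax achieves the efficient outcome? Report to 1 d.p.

Social marginal cost = private MC + MEC = 16.9 + 4.3q.
Set SMC = demand: 16.9 + 4.3q = 184.3 - 1.2q → q* = 30.4364.
The Pigouvian tax equals MEC at q*: 6.1 + 1.5×30.4364 = 51.7546.

tax = $51.8 per unit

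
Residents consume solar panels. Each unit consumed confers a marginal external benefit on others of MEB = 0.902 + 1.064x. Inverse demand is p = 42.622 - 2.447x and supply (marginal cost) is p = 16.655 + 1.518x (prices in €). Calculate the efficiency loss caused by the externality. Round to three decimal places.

DWL = €10.676

Market equilibrium (private): 16.655 + 1.518x = 42.622 - 2.447x → x_m = 6.5491.
Social marginal benefit = demand + MEB = 43.524 - 1.383x.
Set SMB = MC: 43.524 - 1.383x = 16.655 + 1.518x → x* = 9.2620.
Between x* and x_m the wedge SMB − MC runs linearly from 0 to MEB(x_m), so the loss is a triangle.
DWL = ½ × 2.7129 × 7.8702 = 10.6755.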